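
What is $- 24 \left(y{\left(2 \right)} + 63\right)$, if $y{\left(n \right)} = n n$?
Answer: $-1608$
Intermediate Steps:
$y{\left(n \right)} = n^{2}$
$- 24 \left(y{\left(2 \right)} + 63\right) = - 24 \left(2^{2} + 63\right) = - 24 \left(4 + 63\right) = \left(-24\right) 67 = -1608$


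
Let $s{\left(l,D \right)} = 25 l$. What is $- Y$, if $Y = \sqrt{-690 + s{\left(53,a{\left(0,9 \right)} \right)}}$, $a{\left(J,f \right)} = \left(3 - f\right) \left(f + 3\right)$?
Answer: $- \sqrt{635} \approx -25.199$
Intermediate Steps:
$a{\left(J,f \right)} = \left(3 + f\right) \left(3 - f\right)$ ($a{\left(J,f \right)} = \left(3 - f\right) \left(3 + f\right) = \left(3 + f\right) \left(3 - f\right)$)
$Y = \sqrt{635}$ ($Y = \sqrt{-690 + 25 \cdot 53} = \sqrt{-690 + 1325} = \sqrt{635} \approx 25.199$)
$- Y = - \sqrt{635}$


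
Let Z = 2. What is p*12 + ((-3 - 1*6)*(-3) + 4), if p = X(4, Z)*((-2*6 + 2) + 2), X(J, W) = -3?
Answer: 319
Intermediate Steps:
p = 24 (p = -3*((-2*6 + 2) + 2) = -3*((-12 + 2) + 2) = -3*(-10 + 2) = -3*(-8) = 24)
p*12 + ((-3 - 1*6)*(-3) + 4) = 24*12 + ((-3 - 1*6)*(-3) + 4) = 288 + ((-3 - 6)*(-3) + 4) = 288 + (-9*(-3) + 4) = 288 + (27 + 4) = 288 + 31 = 319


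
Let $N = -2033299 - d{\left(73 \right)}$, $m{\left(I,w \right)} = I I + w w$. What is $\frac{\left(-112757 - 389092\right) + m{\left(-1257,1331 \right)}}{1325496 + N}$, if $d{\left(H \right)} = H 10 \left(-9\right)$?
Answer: $- \frac{167633}{41249} \approx -4.0639$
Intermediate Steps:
$m{\left(I,w \right)} = I^{2} + w^{2}$
$d{\left(H \right)} = - 90 H$ ($d{\left(H \right)} = 10 H \left(-9\right) = - 90 H$)
$N = -2026729$ ($N = -2033299 - \left(-90\right) 73 = -2033299 - -6570 = -2033299 + 6570 = -2026729$)
$\frac{\left(-112757 - 389092\right) + m{\left(-1257,1331 \right)}}{1325496 + N} = \frac{\left(-112757 - 389092\right) + \left(\left(-1257\right)^{2} + 1331^{2}\right)}{1325496 - 2026729} = \frac{\left(-112757 - 389092\right) + \left(1580049 + 1771561\right)}{-701233} = \left(-501849 + 3351610\right) \left(- \frac{1}{701233}\right) = 2849761 \left(- \frac{1}{701233}\right) = - \frac{167633}{41249}$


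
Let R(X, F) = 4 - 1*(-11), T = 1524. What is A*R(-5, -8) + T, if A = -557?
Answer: -6831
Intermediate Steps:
R(X, F) = 15 (R(X, F) = 4 + 11 = 15)
A*R(-5, -8) + T = -557*15 + 1524 = -8355 + 1524 = -6831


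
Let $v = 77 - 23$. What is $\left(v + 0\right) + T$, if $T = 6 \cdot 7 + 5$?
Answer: $101$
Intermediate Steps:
$v = 54$ ($v = 77 - 23 = 54$)
$T = 47$ ($T = 42 + 5 = 47$)
$\left(v + 0\right) + T = \left(54 + 0\right) + 47 = 54 + 47 = 101$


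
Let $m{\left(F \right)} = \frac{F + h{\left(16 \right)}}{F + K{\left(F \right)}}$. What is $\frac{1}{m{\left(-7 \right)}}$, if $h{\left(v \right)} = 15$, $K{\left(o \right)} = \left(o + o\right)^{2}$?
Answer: $\frac{189}{8} \approx 23.625$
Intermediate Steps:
$K{\left(o \right)} = 4 o^{2}$ ($K{\left(o \right)} = \left(2 o\right)^{2} = 4 o^{2}$)
$m{\left(F \right)} = \frac{15 + F}{F + 4 F^{2}}$ ($m{\left(F \right)} = \frac{F + 15}{F + 4 F^{2}} = \frac{15 + F}{F + 4 F^{2}}$)
$\frac{1}{m{\left(-7 \right)}} = \frac{1}{\frac{1}{-7} \frac{1}{1 + 4 \left(-7\right)} \left(15 - 7\right)} = \frac{1}{\left(- \frac{1}{7}\right) \frac{1}{1 - 28} \cdot 8} = \frac{1}{\left(- \frac{1}{7}\right) \frac{1}{-27} \cdot 8} = \frac{1}{\left(- \frac{1}{7}\right) \left(- \frac{1}{27}\right) 8} = \frac{1}{\frac{8}{189}} = \frac{189}{8}$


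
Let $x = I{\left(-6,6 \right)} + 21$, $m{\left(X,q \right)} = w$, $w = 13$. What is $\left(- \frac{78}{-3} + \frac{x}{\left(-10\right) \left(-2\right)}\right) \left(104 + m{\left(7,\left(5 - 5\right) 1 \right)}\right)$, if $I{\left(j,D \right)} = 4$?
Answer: $\frac{12753}{4} \approx 3188.3$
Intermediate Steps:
$m{\left(X,q \right)} = 13$
$x = 25$ ($x = 4 + 21 = 25$)
$\left(- \frac{78}{-3} + \frac{x}{\left(-10\right) \left(-2\right)}\right) \left(104 + m{\left(7,\left(5 - 5\right) 1 \right)}\right) = \left(- \frac{78}{-3} + \frac{25}{\left(-10\right) \left(-2\right)}\right) \left(104 + 13\right) = \left(\left(-78\right) \left(- \frac{1}{3}\right) + \frac{25}{20}\right) 117 = \left(26 + 25 \cdot \frac{1}{20}\right) 117 = \left(26 + \frac{5}{4}\right) 117 = \frac{109}{4} \cdot 117 = \frac{12753}{4}$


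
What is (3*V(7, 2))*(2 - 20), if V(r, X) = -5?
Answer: 270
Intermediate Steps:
(3*V(7, 2))*(2 - 20) = (3*(-5))*(2 - 20) = -15*(-18) = 270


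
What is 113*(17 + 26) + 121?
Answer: 4980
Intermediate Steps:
113*(17 + 26) + 121 = 113*43 + 121 = 4859 + 121 = 4980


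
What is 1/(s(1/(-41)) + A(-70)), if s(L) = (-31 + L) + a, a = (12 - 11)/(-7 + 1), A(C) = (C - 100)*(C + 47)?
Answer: 246/954187 ≈ 0.00025781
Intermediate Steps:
A(C) = (-100 + C)*(47 + C)
a = -⅙ (a = 1/(-6) = 1*(-⅙) = -⅙ ≈ -0.16667)
s(L) = -187/6 + L (s(L) = (-31 + L) - ⅙ = -187/6 + L)
1/(s(1/(-41)) + A(-70)) = 1/((-187/6 + 1/(-41)) + (-4700 + (-70)² - 53*(-70))) = 1/((-187/6 - 1/41) + (-4700 + 4900 + 3710)) = 1/(-7673/246 + 3910) = 1/(954187/246) = 246/954187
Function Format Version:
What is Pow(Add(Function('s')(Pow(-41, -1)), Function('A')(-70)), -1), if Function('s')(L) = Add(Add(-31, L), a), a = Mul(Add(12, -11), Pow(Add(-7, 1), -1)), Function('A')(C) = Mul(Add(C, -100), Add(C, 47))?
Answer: Rational(246, 954187) ≈ 0.00025781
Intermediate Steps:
Function('A')(C) = Mul(Add(-100, C), Add(47, C))
a = Rational(-1, 6) (a = Mul(1, Pow(-6, -1)) = Mul(1, Rational(-1, 6)) = Rational(-1, 6) ≈ -0.16667)
Function('s')(L) = Add(Rational(-187, 6), L) (Function('s')(L) = Add(Add(-31, L), Rational(-1, 6)) = Add(Rational(-187, 6), L))
Pow(Add(Function('s')(Pow(-41, -1)), Function('A')(-70)), -1) = Pow(Add(Add(Rational(-187, 6), Pow(-41, -1)), Add(-4700, Pow(-70, 2), Mul(-53, -70))), -1) = Pow(Add(Add(Rational(-187, 6), Rational(-1, 41)), Add(-4700, 4900, 3710)), -1) = Pow(Add(Rational(-7673, 246), 3910), -1) = Pow(Rational(954187, 246), -1) = Rational(246, 954187)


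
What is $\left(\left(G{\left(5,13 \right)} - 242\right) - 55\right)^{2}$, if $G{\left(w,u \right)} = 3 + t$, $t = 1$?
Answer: $85849$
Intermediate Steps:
$G{\left(w,u \right)} = 4$ ($G{\left(w,u \right)} = 3 + 1 = 4$)
$\left(\left(G{\left(5,13 \right)} - 242\right) - 55\right)^{2} = \left(\left(4 - 242\right) - 55\right)^{2} = \left(-238 - 55\right)^{2} = \left(-293\right)^{2} = 85849$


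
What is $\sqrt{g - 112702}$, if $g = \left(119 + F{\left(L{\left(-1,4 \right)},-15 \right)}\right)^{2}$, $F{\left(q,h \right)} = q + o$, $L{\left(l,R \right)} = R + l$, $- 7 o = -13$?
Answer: $\frac{i \sqrt{4770709}}{7} \approx 312.03 i$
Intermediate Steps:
$o = \frac{13}{7}$ ($o = \left(- \frac{1}{7}\right) \left(-13\right) = \frac{13}{7} \approx 1.8571$)
$F{\left(q,h \right)} = \frac{13}{7} + q$ ($F{\left(q,h \right)} = q + \frac{13}{7} = \frac{13}{7} + q$)
$g = \frac{751689}{49}$ ($g = \left(119 + \left(\frac{13}{7} + \left(4 - 1\right)\right)\right)^{2} = \left(119 + \left(\frac{13}{7} + 3\right)\right)^{2} = \left(119 + \frac{34}{7}\right)^{2} = \left(\frac{867}{7}\right)^{2} = \frac{751689}{49} \approx 15341.0$)
$\sqrt{g - 112702} = \sqrt{\frac{751689}{49} - 112702} = \sqrt{- \frac{4770709}{49}} = \frac{i \sqrt{4770709}}{7}$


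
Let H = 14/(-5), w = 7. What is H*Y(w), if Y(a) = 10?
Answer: -28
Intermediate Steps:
H = -14/5 (H = 14*(-⅕) = -14/5 ≈ -2.8000)
H*Y(w) = -14/5*10 = -28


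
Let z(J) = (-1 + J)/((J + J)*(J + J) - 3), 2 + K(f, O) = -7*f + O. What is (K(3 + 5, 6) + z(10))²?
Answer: 425803225/157609 ≈ 2701.6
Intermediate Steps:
K(f, O) = -2 + O - 7*f (K(f, O) = -2 + (-7*f + O) = -2 + (O - 7*f) = -2 + O - 7*f)
z(J) = (-1 + J)/(-3 + 4*J²) (z(J) = (-1 + J)/((2*J)*(2*J) - 3) = (-1 + J)/(4*J² - 3) = (-1 + J)/(-3 + 4*J²))
(K(3 + 5, 6) + z(10))² = ((-2 + 6 - 7*(3 + 5)) + (-1 + 10)/(-3 + 4*10²))² = ((-2 + 6 - 7*8) + 9/(-3 + 4*100))² = ((-2 + 6 - 56) + 9/(-3 + 400))² = (-52 + 9/397)² = (-20635/397)² = 425803225/157609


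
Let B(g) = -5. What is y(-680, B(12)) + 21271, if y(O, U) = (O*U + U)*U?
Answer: 4296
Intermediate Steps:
y(O, U) = U*(U + O*U) (y(O, U) = (U + O*U)*U = U*(U + O*U))
y(-680, B(12)) + 21271 = (-5)**2*(1 - 680) + 21271 = 25*(-679) + 21271 = -16975 + 21271 = 4296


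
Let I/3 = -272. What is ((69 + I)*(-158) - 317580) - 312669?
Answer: -512223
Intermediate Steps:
I = -816 (I = 3*(-272) = -816)
((69 + I)*(-158) - 317580) - 312669 = ((69 - 816)*(-158) - 317580) - 312669 = (-747*(-158) - 317580) - 312669 = (118026 - 317580) - 312669 = -199554 - 312669 = -512223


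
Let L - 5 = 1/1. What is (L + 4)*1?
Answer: 10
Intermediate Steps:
L = 6 (L = 5 + 1/1 = 5 + 1 = 6)
(L + 4)*1 = (6 + 4)*1 = 10*1 = 10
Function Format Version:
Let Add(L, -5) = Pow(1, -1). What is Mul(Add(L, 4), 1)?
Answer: 10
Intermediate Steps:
L = 6 (L = Add(5, Pow(1, -1)) = Add(5, 1) = 6)
Mul(Add(L, 4), 1) = Mul(Add(6, 4), 1) = Mul(10, 1) = 10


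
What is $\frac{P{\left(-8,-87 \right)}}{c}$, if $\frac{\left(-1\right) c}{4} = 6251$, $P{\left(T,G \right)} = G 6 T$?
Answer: $- \frac{1044}{6251} \approx -0.16701$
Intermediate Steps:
$P{\left(T,G \right)} = 6 G T$
$c = -25004$ ($c = \left(-4\right) 6251 = -25004$)
$\frac{P{\left(-8,-87 \right)}}{c} = \frac{6 \left(-87\right) \left(-8\right)}{-25004} = 4176 \left(- \frac{1}{25004}\right) = - \frac{1044}{6251}$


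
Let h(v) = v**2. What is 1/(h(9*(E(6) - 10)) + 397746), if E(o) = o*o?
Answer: 1/452502 ≈ 2.2099e-6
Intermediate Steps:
E(o) = o**2
1/(h(9*(E(6) - 10)) + 397746) = 1/((9*(6**2 - 10))**2 + 397746) = 1/((9*(36 - 10))**2 + 397746) = 1/((9*26)**2 + 397746) = 1/(234**2 + 397746) = 1/(54756 + 397746) = 1/452502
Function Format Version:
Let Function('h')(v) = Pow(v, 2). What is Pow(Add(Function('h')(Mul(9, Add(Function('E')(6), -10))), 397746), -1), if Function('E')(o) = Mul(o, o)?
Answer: Rational(1, 452502) ≈ 2.2099e-6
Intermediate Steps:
Function('E')(o) = Pow(o, 2)
Pow(Add(Function('h')(Mul(9, Add(Function('E')(6), -10))), 397746), -1) = Pow(Add(Pow(Mul(9, Add(Pow(6, 2), -10)), 2), 397746), -1) = Pow(Add(Pow(Mul(9, Add(36, -10)), 2), 397746), -1) = Pow(Add(Pow(Mul(9, 26), 2), 397746), -1) = Pow(Add(Pow(234, 2), 397746), -1) = Pow(Add(54756, 397746), -1) = Pow(452502, -1) = Rational(1, 452502)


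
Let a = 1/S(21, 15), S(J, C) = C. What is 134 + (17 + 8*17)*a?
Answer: 721/5 ≈ 144.20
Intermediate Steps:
a = 1/15 ≈ 0.066667
134 + (17 + 8*17)*a = 134 + (17 + 8*17)*(1/15) = 134 + (17 + 136)*(1/15) = 134 + 153*(1/15) = 134 + 51/5 = 721/5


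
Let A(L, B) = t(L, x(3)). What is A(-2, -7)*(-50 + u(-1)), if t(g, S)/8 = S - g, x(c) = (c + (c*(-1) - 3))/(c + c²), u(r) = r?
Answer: -714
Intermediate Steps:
x(c) = -3/(c + c²) (x(c) = (c + (-c - 3))/(c + c²) = (c + (-3 - c))/(c + c²) = -3/(c + c²))
t(g, S) = -8*g + 8*S (t(g, S) = 8*(S - g) = -8*g + 8*S)
A(L, B) = -2 - 8*L (A(L, B) = -8*L + 8*(-3/(3*(1 + 3))) = -8*L + 8*(-3*⅓/4) = -8*L + 8*(-3*⅓*¼) = -8*L + 8*(-¼) = -8*L - 2 = -2 - 8*L)
A(-2, -7)*(-50 + u(-1)) = (-2 - 8*(-2))*(-50 - 1) = (-2 + 16)*(-51) = 14*(-51) = -714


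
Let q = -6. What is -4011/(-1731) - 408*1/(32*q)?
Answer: 20505/4616 ≈ 4.4422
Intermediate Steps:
-4011/(-1731) - 408*1/(32*q) = -4011/(-1731) - 408/((4*(-6))*8) = -4011*(-1/1731) - 408/((-24*8)) = 1337/577 - 408/(-192) = 1337/577 - 408*(-1/192) = 1337/577 + 17/8 = 20505/4616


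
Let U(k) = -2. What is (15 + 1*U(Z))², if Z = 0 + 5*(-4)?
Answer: 169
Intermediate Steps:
Z = -20 (Z = 0 - 20 = -20)
(15 + 1*U(Z))² = (15 + 1*(-2))² = (15 - 2)² = 13² = 169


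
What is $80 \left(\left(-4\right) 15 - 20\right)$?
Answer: $-6400$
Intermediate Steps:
$80 \left(\left(-4\right) 15 - 20\right) = 80 \left(-60 - 20\right) = 80 \left(-80\right) = -6400$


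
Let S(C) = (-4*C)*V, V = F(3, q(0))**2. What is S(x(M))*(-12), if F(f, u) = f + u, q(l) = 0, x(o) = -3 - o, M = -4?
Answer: 432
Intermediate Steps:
V = 9 (V = (3 + 0)**2 = 3**2 = 9)
S(C) = -36*C (S(C) = -4*C*9 = -36*C)
S(x(M))*(-12) = -36*(-3 - 1*(-4))*(-12) = -36*(-3 + 4)*(-12) = -36*1*(-12) = -36*(-12) = 432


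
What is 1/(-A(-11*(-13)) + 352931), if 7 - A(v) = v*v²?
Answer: 1/3277131 ≈ 3.0515e-7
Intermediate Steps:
A(v) = 7 - v³ (A(v) = 7 - v*v² = 7 - v³)
1/(-A(-11*(-13)) + 352931) = 1/(-(7 - (-11*(-13))³) + 352931) = 1/(-(7 - 1*143³) + 352931) = 1/(-(7 - 1*2924207) + 352931) = 1/(-(7 - 2924207) + 352931) = 1/(-1*(-2924200) + 352931) = 1/(2924200 + 352931) = 1/3277131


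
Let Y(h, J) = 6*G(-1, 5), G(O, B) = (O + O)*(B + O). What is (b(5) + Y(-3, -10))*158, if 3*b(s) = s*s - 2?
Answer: -19118/3 ≈ -6372.7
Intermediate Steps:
G(O, B) = 2*O*(B + O) (G(O, B) = (2*O)*(B + O) = 2*O*(B + O))
Y(h, J) = -48 (Y(h, J) = 6*(2*(-1)*(5 - 1)) = 6*(2*(-1)*4) = 6*(-8) = -48)
b(s) = -⅔ + s²/3 (b(s) = (s*s - 2)/3 = (s² - 2)/3 = (-2 + s²)/3 = -⅔ + s²/3)
(b(5) + Y(-3, -10))*158 = ((-⅔ + (⅓)*5²) - 48)*158 = ((-⅔ + (⅓)*25) - 48)*158 = ((-⅔ + 25/3) - 48)*158 = (23/3 - 48)*158 = -121/3*158 = -19118/3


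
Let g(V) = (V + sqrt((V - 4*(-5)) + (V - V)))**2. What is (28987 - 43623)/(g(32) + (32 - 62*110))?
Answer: 1306263/506468 + 7318*sqrt(13)/126617 ≈ 2.7875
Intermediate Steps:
g(V) = (V + sqrt(20 + V))**2 (g(V) = (V + sqrt((V + 20) + 0))**2 = (V + sqrt((20 + V) + 0))**2 = (V + sqrt(20 + V))**2)
(28987 - 43623)/(g(32) + (32 - 62*110)) = (28987 - 43623)/((32 + sqrt(20 + 32))**2 + (32 - 62*110)) = -14636/((32 + sqrt(52))**2 + (32 - 6820)) = -14636/((32 + 2*sqrt(13))**2 - 6788) = -14636/(-6788 + (32 + 2*sqrt(13))**2)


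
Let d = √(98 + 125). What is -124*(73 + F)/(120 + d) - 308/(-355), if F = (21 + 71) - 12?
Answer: -803840684/5032835 + 18972*√223/14177 ≈ -139.74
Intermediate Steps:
d = √223 ≈ 14.933
F = 80 (F = 92 - 12 = 80)
-124*(73 + F)/(120 + d) - 308/(-355) = -124*(73 + 80)/(120 + √223) - 308/(-355) = -124*153/(120 + √223) - 308*(-1/355) = -124*153/(120 + √223) + 308/355 = -124/(40/51 + √223/153) + 308/355 = 308/355 - 124/(40/51 + √223/153)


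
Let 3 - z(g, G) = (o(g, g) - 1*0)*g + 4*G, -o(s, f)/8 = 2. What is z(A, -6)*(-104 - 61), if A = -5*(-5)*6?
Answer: -400455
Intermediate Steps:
o(s, f) = -16 (o(s, f) = -8*2 = -16)
A = 150 (A = 25*6 = 150)
z(g, G) = 3 - 4*G + 16*g (z(g, G) = 3 - ((-16 - 1*0)*g + 4*G) = 3 - ((-16 + 0)*g + 4*G) = 3 - (-16*g + 4*G) = 3 + (-4*G + 16*g) = 3 - 4*G + 16*g)
z(A, -6)*(-104 - 61) = (3 - 4*(-6) + 16*150)*(-104 - 61) = (3 + 24 + 2400)*(-165) = 2427*(-165) = -400455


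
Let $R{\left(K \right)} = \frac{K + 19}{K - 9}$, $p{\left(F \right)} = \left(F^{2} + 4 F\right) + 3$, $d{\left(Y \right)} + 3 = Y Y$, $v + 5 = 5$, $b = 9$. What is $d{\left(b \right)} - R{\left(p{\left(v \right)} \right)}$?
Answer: $\frac{245}{3} \approx 81.667$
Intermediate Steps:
$v = 0$ ($v = -5 + 5 = 0$)
$d{\left(Y \right)} = -3 + Y^{2}$ ($d{\left(Y \right)} = -3 + Y Y = -3 + Y^{2}$)
$p{\left(F \right)} = 3 + F^{2} + 4 F$
$R{\left(K \right)} = \frac{19 + K}{-9 + K}$
$d{\left(b \right)} - R{\left(p{\left(v \right)} \right)} = \left(-3 + 9^{2}\right) - \frac{19 + \left(3 + 0^{2} + 4 \cdot 0\right)}{-9 + \left(3 + 0^{2} + 4 \cdot 0\right)} = \left(-3 + 81\right) - \frac{19 + \left(3 + 0 + 0\right)}{-9 + \left(3 + 0 + 0\right)} = 78 - \frac{19 + 3}{-9 + 3} = 78 - \frac{1}{-6} \cdot 22 = 78 - \left(- \frac{1}{6}\right) 22 = 78 - - \frac{11}{3} = 78 + \frac{11}{3} = \frac{245}{3}$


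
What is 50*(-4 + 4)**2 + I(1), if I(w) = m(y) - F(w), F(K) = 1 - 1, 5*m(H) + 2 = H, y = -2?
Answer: -4/5 ≈ -0.80000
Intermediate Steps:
m(H) = -2/5 + H/5
F(K) = 0
I(w) = -4/5 (I(w) = (-2/5 + (1/5)*(-2)) - 1*0 = (-2/5 - 2/5) + 0 = -4/5 + 0 = -4/5)
50*(-4 + 4)**2 + I(1) = 50*(-4 + 4)**2 - 4/5 = 50*0**2 - 4/5 = 50*0 - 4/5 = 0 - 4/5 = -4/5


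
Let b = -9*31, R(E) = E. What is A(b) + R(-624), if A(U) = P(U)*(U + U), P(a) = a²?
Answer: -43435902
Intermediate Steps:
b = -279
A(U) = 2*U³ (A(U) = U²*(U + U) = U²*(2*U) = 2*U³)
A(b) + R(-624) = 2*(-279)³ - 624 = 2*(-21717639) - 624 = -43435278 - 624 = -43435902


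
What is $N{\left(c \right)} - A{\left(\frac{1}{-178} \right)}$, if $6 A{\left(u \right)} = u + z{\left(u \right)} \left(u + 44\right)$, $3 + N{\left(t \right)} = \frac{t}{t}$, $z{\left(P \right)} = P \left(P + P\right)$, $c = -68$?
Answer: $- \frac{33830501}{16919256} \approx -1.9995$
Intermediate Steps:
$z{\left(P \right)} = 2 P^{2}$ ($z{\left(P \right)} = P 2 P = 2 P^{2}$)
$N{\left(t \right)} = -2$ ($N{\left(t \right)} = -3 + \frac{t}{t} = -3 + 1 = -2$)
$A{\left(u \right)} = \frac{u}{6} + \frac{u^{2} \left(44 + u\right)}{3}$ ($A{\left(u \right)} = \frac{u + 2 u^{2} \left(u + 44\right)}{6} = \frac{u + 2 u^{2} \left(44 + u\right)}{6} = \frac{u}{6} + \frac{u^{2} \left(44 + u\right)}{3}$)
$N{\left(c \right)} - A{\left(\frac{1}{-178} \right)} = -2 - \frac{1 + 2 \left(\frac{1}{-178}\right)^{2} + \frac{88}{-178}}{6 \left(-178\right)} = -2 - \frac{1}{6} \left(- \frac{1}{178}\right) \left(1 + 2 \left(- \frac{1}{178}\right)^{2} + 88 \left(- \frac{1}{178}\right)\right) = -2 - \frac{1}{6} \left(- \frac{1}{178}\right) \left(1 + 2 \cdot \frac{1}{31684} - \frac{44}{89}\right) = -2 - \frac{1}{6} \left(- \frac{1}{178}\right) \left(1 + \frac{1}{15842} - \frac{44}{89}\right) = -2 - \frac{1}{6} \left(- \frac{1}{178}\right) \frac{8011}{15842} = -2 - - \frac{8011}{16919256} = -2 + \frac{8011}{16919256} = - \frac{33830501}{16919256}$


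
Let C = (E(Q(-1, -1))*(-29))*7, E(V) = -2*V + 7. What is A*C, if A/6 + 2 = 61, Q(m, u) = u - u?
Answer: -503034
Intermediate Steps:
Q(m, u) = 0
A = 354 (A = -12 + 6*61 = -12 + 366 = 354)
E(V) = 7 - 2*V
C = -1421 (C = ((7 - 2*0)*(-29))*7 = ((7 + 0)*(-29))*7 = (7*(-29))*7 = -203*7 = -1421)
A*C = 354*(-1421) = -503034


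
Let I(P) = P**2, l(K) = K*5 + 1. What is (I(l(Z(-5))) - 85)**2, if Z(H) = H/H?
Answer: 2401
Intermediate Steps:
Z(H) = 1
l(K) = 1 + 5*K (l(K) = 5*K + 1 = 1 + 5*K)
(I(l(Z(-5))) - 85)**2 = ((1 + 5*1)**2 - 85)**2 = ((1 + 5)**2 - 85)**2 = (6**2 - 85)**2 = (36 - 85)**2 = (-49)**2 = 2401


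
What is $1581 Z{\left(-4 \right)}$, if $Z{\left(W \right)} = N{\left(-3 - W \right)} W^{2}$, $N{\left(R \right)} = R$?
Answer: $25296$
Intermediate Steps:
$Z{\left(W \right)} = W^{2} \left(-3 - W\right)$ ($Z{\left(W \right)} = \left(-3 - W\right) W^{2} = W^{2} \left(-3 - W\right)$)
$1581 Z{\left(-4 \right)} = 1581 \left(-4\right)^{2} \left(-3 - -4\right) = 1581 \cdot 16 \left(-3 + 4\right) = 1581 \cdot 16 \cdot 1 = 1581 \cdot 16 = 25296$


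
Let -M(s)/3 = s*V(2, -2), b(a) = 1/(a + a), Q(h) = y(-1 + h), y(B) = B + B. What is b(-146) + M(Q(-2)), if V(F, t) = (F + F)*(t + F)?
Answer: -1/292 ≈ -0.0034247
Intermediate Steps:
V(F, t) = 2*F*(F + t) (V(F, t) = (2*F)*(F + t) = 2*F*(F + t))
y(B) = 2*B
Q(h) = -2 + 2*h (Q(h) = 2*(-1 + h) = -2 + 2*h)
b(a) = 1/(2*a)
M(s) = 0 (M(s) = -3*s*2*2*(2 - 2) = -3*s*2*2*0 = -3*s*0 = -3*0 = 0)
b(-146) + M(Q(-2)) = (1/2)/(-146) + 0 = (1/2)*(-1/146) + 0 = -1/292 + 0 = -1/292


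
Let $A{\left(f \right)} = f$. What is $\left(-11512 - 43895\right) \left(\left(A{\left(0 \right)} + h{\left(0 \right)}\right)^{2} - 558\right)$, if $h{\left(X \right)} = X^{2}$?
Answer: $30917106$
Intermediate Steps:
$\left(-11512 - 43895\right) \left(\left(A{\left(0 \right)} + h{\left(0 \right)}\right)^{2} - 558\right) = \left(-11512 - 43895\right) \left(\left(0 + 0^{2}\right)^{2} - 558\right) = - 55407 \left(\left(0 + 0\right)^{2} - 558\right) = - 55407 \left(0^{2} - 558\right) = - 55407 \left(0 - 558\right) = \left(-55407\right) \left(-558\right) = 30917106$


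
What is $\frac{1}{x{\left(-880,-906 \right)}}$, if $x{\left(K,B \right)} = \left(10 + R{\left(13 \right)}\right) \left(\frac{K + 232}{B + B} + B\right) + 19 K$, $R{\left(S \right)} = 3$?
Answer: $- \frac{151}{4302496} \approx -3.5096 \cdot 10^{-5}$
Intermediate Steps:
$x{\left(K,B \right)} = 13 B + 19 K + \frac{13 \left(232 + K\right)}{2 B}$ ($x{\left(K,B \right)} = \left(10 + 3\right) \left(\frac{K + 232}{B + B} + B\right) + 19 K = 13 \left(\frac{232 + K}{2 B} + B\right) + 19 K = 13 \left(B + \frac{232 + K}{2 B}\right) + 19 K = \left(13 B + \frac{13 \left(232 + K\right)}{2 B}\right) + 19 K = 13 B + 19 K + \frac{13 \left(232 + K\right)}{2 B}$)
$\frac{1}{x{\left(-880,-906 \right)}} = \frac{1}{\frac{1}{-906} \left(1508 + \frac{13}{2} \left(-880\right) - 906 \left(13 \left(-906\right) + 19 \left(-880\right)\right)\right)} = \frac{1}{\left(- \frac{1}{906}\right) \left(1508 - 5720 - 906 \left(-11778 - 16720\right)\right)} = \frac{1}{\left(- \frac{1}{906}\right) \left(1508 - 5720 - -25819188\right)} = \frac{1}{\left(- \frac{1}{906}\right) \left(1508 - 5720 + 25819188\right)} = \frac{1}{\left(- \frac{1}{906}\right) 25814976} = \frac{1}{- \frac{4302496}{151}} = - \frac{151}{4302496}$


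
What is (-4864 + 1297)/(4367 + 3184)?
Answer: -1189/2517 ≈ -0.47239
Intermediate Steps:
(-4864 + 1297)/(4367 + 3184) = -3567/7551 = -3567*1/7551 = -1189/2517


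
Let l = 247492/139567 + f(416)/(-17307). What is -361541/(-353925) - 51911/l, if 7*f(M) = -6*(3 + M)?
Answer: -103546786595501275813/3578686653034350 ≈ -28934.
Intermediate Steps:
f(M) = -18/7 - 6*M/7 (f(M) = (-6*(3 + M))/7 = (-18 - 6*M)/7 = -18/7 - 6*M/7)
l = 10111426582/5636134161 (l = 247492/139567 + (-18/7 - 6/7*416)/(-17307) = 247492*(1/139567) + (-18/7 - 2496/7)*(-1/17307) = 247492/139567 - 2514/7*(-1/17307) = 247492/139567 + 838/40383 = 10111426582/5636134161 ≈ 1.7940)
-361541/(-353925) - 51911/l = -361541/(-353925) - 51911/10111426582/5636134161 = -361541*(-1/353925) - 51911*5636134161/10111426582 = 361541/353925 - 292577360431671/10111426582 = -103546786595501275813/3578686653034350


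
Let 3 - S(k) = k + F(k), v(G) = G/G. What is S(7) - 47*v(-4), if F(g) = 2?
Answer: -53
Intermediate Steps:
v(G) = 1
S(k) = 1 - k (S(k) = 3 - (k + 2) = 3 - (2 + k) = 3 + (-2 - k) = 1 - k)
S(7) - 47*v(-4) = (1 - 1*7) - 47*1 = (1 - 7) - 47 = -6 - 47 = -53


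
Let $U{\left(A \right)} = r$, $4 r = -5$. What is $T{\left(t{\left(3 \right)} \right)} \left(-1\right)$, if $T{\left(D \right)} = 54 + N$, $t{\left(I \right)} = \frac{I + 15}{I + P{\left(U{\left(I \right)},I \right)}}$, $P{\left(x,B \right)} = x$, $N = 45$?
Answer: $-99$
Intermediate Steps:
$r = - \frac{5}{4}$ ($r = \frac{1}{4} \left(-5\right) = - \frac{5}{4} \approx -1.25$)
$U{\left(A \right)} = - \frac{5}{4}$
$t{\left(I \right)} = \frac{15 + I}{- \frac{5}{4} + I}$ ($t{\left(I \right)} = \frac{I + 15}{I - \frac{5}{4}} = \frac{15 + I}{- \frac{5}{4} + I}$)
$T{\left(D \right)} = 99$ ($T{\left(D \right)} = 54 + 45 = 99$)
$T{\left(t{\left(3 \right)} \right)} \left(-1\right) = 99 \left(-1\right) = -99$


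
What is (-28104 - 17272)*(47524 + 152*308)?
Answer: -4280771840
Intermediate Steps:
(-28104 - 17272)*(47524 + 152*308) = -45376*(47524 + 46816) = -45376*94340 = -4280771840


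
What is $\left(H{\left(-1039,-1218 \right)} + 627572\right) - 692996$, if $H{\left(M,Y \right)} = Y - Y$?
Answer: $-65424$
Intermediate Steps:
$H{\left(M,Y \right)} = 0$
$\left(H{\left(-1039,-1218 \right)} + 627572\right) - 692996 = \left(0 + 627572\right) - 692996 = 627572 - 692996 = -65424$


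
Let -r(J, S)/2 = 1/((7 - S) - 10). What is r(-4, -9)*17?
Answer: -17/3 ≈ -5.6667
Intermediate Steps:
r(J, S) = -2/(-3 - S) (r(J, S) = -2/((7 - S) - 10) = -2/(-3 - S))
r(-4, -9)*17 = (2/(3 - 9))*17 = (2/(-6))*17 = (2*(-1/6))*17 = -1/3*17 = -17/3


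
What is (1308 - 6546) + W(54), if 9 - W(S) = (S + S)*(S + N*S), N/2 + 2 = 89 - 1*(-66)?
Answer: -1795653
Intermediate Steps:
N = 306 (N = -4 + 2*(89 - 1*(-66)) = -4 + 2*(89 + 66) = -4 + 2*155 = -4 + 310 = 306)
W(S) = 9 - 614*S² (W(S) = 9 - (S + S)*(S + 306*S) = 9 - 2*S*307*S = 9 - 614*S²)
(1308 - 6546) + W(54) = (1308 - 6546) + (9 - 614*54²) = -5238 + (9 - 614*2916) = -5238 + (9 - 1790424) = -5238 - 1790415 = -1795653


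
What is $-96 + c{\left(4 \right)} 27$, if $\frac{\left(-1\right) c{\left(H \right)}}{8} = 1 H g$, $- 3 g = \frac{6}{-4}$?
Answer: $-528$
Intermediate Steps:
$g = \frac{1}{2}$ ($g = - \frac{6 \frac{1}{-4}}{3} = - \frac{6 \left(- \frac{1}{4}\right)}{3} = \left(- \frac{1}{3}\right) \left(- \frac{3}{2}\right) = \frac{1}{2} \approx 0.5$)
$c{\left(H \right)} = - 4 H$ ($c{\left(H \right)} = - 8 \cdot 1 H \frac{1}{2} = - 8 H \frac{1}{2} = - 8 \frac{H}{2} = - 4 H$)
$-96 + c{\left(4 \right)} 27 = -96 + \left(-4\right) 4 \cdot 27 = -96 - 432 = -528$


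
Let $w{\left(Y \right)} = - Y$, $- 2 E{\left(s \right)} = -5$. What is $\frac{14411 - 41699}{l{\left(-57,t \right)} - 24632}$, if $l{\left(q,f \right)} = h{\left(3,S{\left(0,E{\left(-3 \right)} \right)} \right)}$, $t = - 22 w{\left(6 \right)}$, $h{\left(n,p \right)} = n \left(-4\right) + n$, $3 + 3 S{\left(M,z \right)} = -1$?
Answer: $\frac{27288}{24641} \approx 1.1074$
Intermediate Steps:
$E{\left(s \right)} = \frac{5}{2}$ ($E{\left(s \right)} = \left(- \frac{1}{2}\right) \left(-5\right) = \frac{5}{2}$)
$S{\left(M,z \right)} = - \frac{4}{3}$ ($S{\left(M,z \right)} = -1 + \frac{1}{3} \left(-1\right) = -1 - \frac{1}{3} = - \frac{4}{3}$)
$h{\left(n,p \right)} = - 3 n$ ($h{\left(n,p \right)} = - 4 n + n = - 3 n$)
$t = 132$ ($t = - 22 \left(\left(-1\right) 6\right) = \left(-22\right) \left(-6\right) = 132$)
$l{\left(q,f \right)} = -9$ ($l{\left(q,f \right)} = \left(-3\right) 3 = -9$)
$\frac{14411 - 41699}{l{\left(-57,t \right)} - 24632} = \frac{14411 - 41699}{-9 - 24632} = - \frac{27288}{-24641} = \left(-27288\right) \left(- \frac{1}{24641}\right) = \frac{27288}{24641}$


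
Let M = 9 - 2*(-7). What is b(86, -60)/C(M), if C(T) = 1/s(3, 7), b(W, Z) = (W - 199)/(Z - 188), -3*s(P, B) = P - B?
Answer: 113/186 ≈ 0.60753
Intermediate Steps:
s(P, B) = -P/3 + B/3 (s(P, B) = -(P - B)/3 = -P/3 + B/3)
b(W, Z) = (-199 + W)/(-188 + Z)
M = 23 (M = 9 + 14 = 23)
C(T) = 3/4 (C(T) = 1/(-1/3*3 + (1/3)*7) = 1/(-1 + 7/3) = 1/(4/3) = 3/4)
b(86, -60)/C(M) = ((-199 + 86)/(-188 - 60))/(3/4) = (-113/(-248))*(4/3) = -1/248*(-113)*(4/3) = (113/248)*(4/3) = 113/186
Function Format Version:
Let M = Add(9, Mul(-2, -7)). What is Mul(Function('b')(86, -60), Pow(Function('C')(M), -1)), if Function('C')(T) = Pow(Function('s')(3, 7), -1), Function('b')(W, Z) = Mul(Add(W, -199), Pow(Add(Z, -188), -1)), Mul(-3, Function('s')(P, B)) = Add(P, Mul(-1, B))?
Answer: Rational(113, 186) ≈ 0.60753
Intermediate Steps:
Function('s')(P, B) = Add(Mul(Rational(-1, 3), P), Mul(Rational(1, 3), B)) (Function('s')(P, B) = Mul(Rational(-1, 3), Add(P, Mul(-1, B))) = Add(Mul(Rational(-1, 3), P), Mul(Rational(1, 3), B)))
Function('b')(W, Z) = Mul(Pow(Add(-188, Z), -1), Add(-199, W)) (Function('b')(W, Z) = Mul(Add(-199, W), Pow(Add(-188, Z), -1)) = Mul(Pow(Add(-188, Z), -1), Add(-199, W)))
M = 23 (M = Add(9, 14) = 23)
Function('C')(T) = Rational(3, 4) (Function('C')(T) = Pow(Add(Mul(Rational(-1, 3), 3), Mul(Rational(1, 3), 7)), -1) = Pow(Add(-1, Rational(7, 3)), -1) = Pow(Rational(4, 3), -1) = Rational(3, 4))
Mul(Function('b')(86, -60), Pow(Function('C')(M), -1)) = Mul(Mul(Pow(Add(-188, -60), -1), Add(-199, 86)), Pow(Rational(3, 4), -1)) = Mul(Mul(Pow(-248, -1), -113), Rational(4, 3)) = Mul(Mul(Rational(-1, 248), -113), Rational(4, 3)) = Mul(Rational(113, 248), Rational(4, 3)) = Rational(113, 186)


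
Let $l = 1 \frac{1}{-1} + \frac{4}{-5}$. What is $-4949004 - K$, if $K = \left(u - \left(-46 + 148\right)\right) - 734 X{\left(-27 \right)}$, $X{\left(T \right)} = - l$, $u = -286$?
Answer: $- \frac{24736474}{5} \approx -4.9473 \cdot 10^{6}$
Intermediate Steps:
$l = - \frac{9}{5}$ ($l = 1 \left(-1\right) + 4 \left(- \frac{1}{5}\right) = -1 - \frac{4}{5} = - \frac{9}{5} \approx -1.8$)
$X{\left(T \right)} = \frac{9}{5}$ ($X{\left(T \right)} = \left(-1\right) \left(- \frac{9}{5}\right) = \frac{9}{5}$)
$K = - \frac{8546}{5}$ ($K = \left(-286 - \left(-46 + 148\right)\right) - \frac{6606}{5} = \left(-286 - 102\right) - \frac{6606}{5} = -388 - \frac{6606}{5} = - \frac{8546}{5} \approx -1709.2$)
$-4949004 - K = -4949004 - - \frac{8546}{5} = -4949004 + \frac{8546}{5} = - \frac{24736474}{5}$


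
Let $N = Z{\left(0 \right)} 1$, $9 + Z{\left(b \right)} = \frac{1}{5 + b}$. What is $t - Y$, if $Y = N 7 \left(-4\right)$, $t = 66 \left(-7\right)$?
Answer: $- \frac{3542}{5} \approx -708.4$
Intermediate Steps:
$Z{\left(b \right)} = -9 + \frac{1}{5 + b}$
$t = -462$
$N = - \frac{44}{5}$ ($N = \frac{-44 - 0}{5 + 0} \cdot 1 = \frac{-44 + 0}{5} \cdot 1 = \frac{1}{5} \left(-44\right) 1 = \left(- \frac{44}{5}\right) 1 = - \frac{44}{5} \approx -8.8$)
$Y = \frac{1232}{5}$ ($Y = \left(- \frac{44}{5}\right) 7 \left(-4\right) = \left(- \frac{308}{5}\right) \left(-4\right) = \frac{1232}{5} \approx 246.4$)
$t - Y = -462 - \frac{1232}{5} = - \frac{3542}{5}$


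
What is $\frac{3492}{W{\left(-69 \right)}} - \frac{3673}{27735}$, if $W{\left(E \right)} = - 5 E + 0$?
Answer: $\frac{6372229}{637905} \approx 9.9893$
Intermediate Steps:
$W{\left(E \right)} = - 5 E$
$\frac{3492}{W{\left(-69 \right)}} - \frac{3673}{27735} = \frac{3492}{\left(-5\right) \left(-69\right)} - \frac{3673}{27735} = \frac{3492}{345} - \frac{3673}{27735} = 3492 \cdot \frac{1}{345} - \frac{3673}{27735} = \frac{1164}{115} - \frac{3673}{27735} = \frac{6372229}{637905}$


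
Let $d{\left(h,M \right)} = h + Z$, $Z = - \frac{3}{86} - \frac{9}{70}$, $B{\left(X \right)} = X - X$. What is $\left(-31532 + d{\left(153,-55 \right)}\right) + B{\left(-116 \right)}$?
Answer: $- \frac{47225641}{1505} \approx -31379.0$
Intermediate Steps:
$B{\left(X \right)} = 0$
$Z = - \frac{246}{1505}$ ($Z = \left(-3\right) \frac{1}{86} - \frac{9}{70} = - \frac{3}{86} - \frac{9}{70} = - \frac{246}{1505} \approx -0.16346$)
$d{\left(h,M \right)} = - \frac{246}{1505} + h$ ($d{\left(h,M \right)} = h - \frac{246}{1505} = - \frac{246}{1505} + h$)
$\left(-31532 + d{\left(153,-55 \right)}\right) + B{\left(-116 \right)} = \left(-31532 + \left(- \frac{246}{1505} + 153\right)\right) + 0 = \left(-31532 + \frac{230019}{1505}\right) + 0 = - \frac{47225641}{1505} + 0 = - \frac{47225641}{1505}$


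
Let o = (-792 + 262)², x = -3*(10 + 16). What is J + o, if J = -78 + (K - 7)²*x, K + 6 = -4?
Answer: 258280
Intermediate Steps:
x = -78 (x = -3*26 = -78)
K = -10 (K = -6 - 4 = -10)
o = 280900 (o = (-530)² = 280900)
J = -22620 (J = -78 + (-10 - 7)²*(-78) = -78 + (-17)²*(-78) = -78 + 289*(-78) = -78 - 22542 = -22620)
J + o = -22620 + 280900 = 258280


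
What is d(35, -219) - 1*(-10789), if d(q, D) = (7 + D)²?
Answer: 55733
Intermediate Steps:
d(35, -219) - 1*(-10789) = (7 - 219)² - 1*(-10789) = (-212)² + 10789 = 44944 + 10789 = 55733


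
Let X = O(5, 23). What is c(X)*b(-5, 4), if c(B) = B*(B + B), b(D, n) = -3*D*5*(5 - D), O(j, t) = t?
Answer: 793500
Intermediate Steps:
b(D, n) = -15*D*(5 - D) (b(D, n) = -3*5*D*(5 - D) = -15*D*(5 - D))
X = 23
c(B) = 2*B**2 (c(B) = B*(2*B) = 2*B**2)
c(X)*b(-5, 4) = (2*23**2)*(15*(-5)*(-5 - 5)) = (2*529)*(15*(-5)*(-10)) = 1058*750 = 793500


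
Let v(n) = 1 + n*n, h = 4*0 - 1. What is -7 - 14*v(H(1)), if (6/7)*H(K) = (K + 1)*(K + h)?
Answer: -21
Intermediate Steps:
h = -1 (h = 0 - 1 = -1)
H(K) = 7*(1 + K)*(-1 + K)/6 (H(K) = 7*((K + 1)*(K - 1))/6 = 7*((1 + K)*(-1 + K))/6 = 7*(1 + K)*(-1 + K)/6)
v(n) = 1 + n²
-7 - 14*v(H(1)) = -7 - 14*(1 + (-7/6 + (7/6)*1²)²) = -7 - 14*(1 + (-7/6 + (7/6)*1)²) = -7 - 14*(1 + (-7/6 + 7/6)²) = -7 - 14*(1 + 0²) = -7 - 14*(1 + 0) = -7 - 14*1 = -7 - 14 = -21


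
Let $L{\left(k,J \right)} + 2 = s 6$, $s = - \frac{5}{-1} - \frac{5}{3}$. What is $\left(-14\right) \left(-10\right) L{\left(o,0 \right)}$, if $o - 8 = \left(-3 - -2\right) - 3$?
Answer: $2520$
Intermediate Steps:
$s = \frac{10}{3}$ ($s = \left(-5\right) \left(-1\right) - \frac{5}{3} = 5 - \frac{5}{3} = \frac{10}{3} \approx 3.3333$)
$o = 4$ ($o = 8 - 4 = 4$)
$L{\left(k,J \right)} = 18$ ($L{\left(k,J \right)} = -2 + \frac{10}{3} \cdot 6 = -2 + 20 = 18$)
$\left(-14\right) \left(-10\right) L{\left(o,0 \right)} = \left(-14\right) \left(-10\right) 18 = 140 \cdot 18 = 2520$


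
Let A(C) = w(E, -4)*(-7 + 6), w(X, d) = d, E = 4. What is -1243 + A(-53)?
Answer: -1239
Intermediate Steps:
A(C) = 4 (A(C) = -4*(-7 + 6) = -4*(-1) = 4)
-1243 + A(-53) = -1243 + 4 = -1239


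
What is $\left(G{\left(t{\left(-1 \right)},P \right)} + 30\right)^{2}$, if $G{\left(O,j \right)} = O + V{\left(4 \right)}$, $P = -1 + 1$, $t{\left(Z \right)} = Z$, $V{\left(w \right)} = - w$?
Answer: $625$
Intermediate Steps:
$P = 0$
$G{\left(O,j \right)} = -4 + O$ ($G{\left(O,j \right)} = O - 4 = -4 + O$)
$\left(G{\left(t{\left(-1 \right)},P \right)} + 30\right)^{2} = \left(\left(-4 - 1\right) + 30\right)^{2} = \left(-5 + 30\right)^{2} = 25^{2} = 625$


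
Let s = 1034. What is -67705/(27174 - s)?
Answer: -13541/5228 ≈ -2.5901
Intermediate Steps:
-67705/(27174 - s) = -67705/(27174 - 1*1034) = -67705/(27174 - 1034) = -67705/26140 = -67705*1/26140 = -13541/5228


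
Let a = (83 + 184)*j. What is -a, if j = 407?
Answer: -108669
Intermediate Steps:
a = 108669 (a = (83 + 184)*407 = 267*407 = 108669)
-a = -1*108669 = -108669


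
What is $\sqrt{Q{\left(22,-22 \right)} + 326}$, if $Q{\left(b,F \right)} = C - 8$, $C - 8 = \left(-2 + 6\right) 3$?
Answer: $13 \sqrt{2} \approx 18.385$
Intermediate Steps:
$C = 20$ ($C = 8 + \left(-2 + 6\right) 3 = 8 + 4 \cdot 3 = 8 + 12 = 20$)
$Q{\left(b,F \right)} = 12$ ($Q{\left(b,F \right)} = 20 - 8 = 12$)
$\sqrt{Q{\left(22,-22 \right)} + 326} = \sqrt{12 + 326} = \sqrt{338} = 13 \sqrt{2}$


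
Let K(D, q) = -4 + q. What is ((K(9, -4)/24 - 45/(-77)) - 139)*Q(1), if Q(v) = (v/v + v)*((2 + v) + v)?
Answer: -256408/231 ≈ -1110.0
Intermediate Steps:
Q(v) = (1 + v)*(2 + 2*v)
((K(9, -4)/24 - 45/(-77)) - 139)*Q(1) = (((-4 - 4)/24 - 45/(-77)) - 139)*(2 + 2*1**2 + 4*1) = ((-8*1/24 - 45*(-1/77)) - 139)*(2 + 2*1 + 4) = ((-1/3 + 45/77) - 139)*(2 + 2 + 4) = (58/231 - 139)*8 = -32051/231*8 = -256408/231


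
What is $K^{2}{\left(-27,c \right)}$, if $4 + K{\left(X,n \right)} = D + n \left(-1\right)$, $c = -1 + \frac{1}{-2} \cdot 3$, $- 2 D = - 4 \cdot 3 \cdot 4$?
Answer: $\frac{2025}{4} \approx 506.25$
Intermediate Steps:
$D = 24$ ($D = - \frac{\left(-1\right) 4 \cdot 3 \cdot 4}{2} = - \frac{\left(-1\right) 12 \cdot 4}{2} = - \frac{\left(-1\right) 48}{2} = \left(- \frac{1}{2}\right) \left(-48\right) = 24$)
$c = - \frac{5}{2}$ ($c = -1 - \frac{3}{2} = - \frac{5}{2} \approx -2.5$)
$K{\left(X,n \right)} = 20 - n$ ($K{\left(X,n \right)} = -4 + \left(24 + n \left(-1\right)\right) = -4 - \left(-24 + n\right) = 20 - n$)
$K^{2}{\left(-27,c \right)} = \left(20 - - \frac{5}{2}\right)^{2} = \left(20 + \frac{5}{2}\right)^{2} = \left(\frac{45}{2}\right)^{2} = \frac{2025}{4}$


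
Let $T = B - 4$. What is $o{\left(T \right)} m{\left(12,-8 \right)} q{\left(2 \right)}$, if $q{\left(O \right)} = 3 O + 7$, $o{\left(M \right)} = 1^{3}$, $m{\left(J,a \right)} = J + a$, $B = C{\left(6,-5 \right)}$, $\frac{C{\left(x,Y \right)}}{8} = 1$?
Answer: $52$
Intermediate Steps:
$C{\left(x,Y \right)} = 8$ ($C{\left(x,Y \right)} = 8 \cdot 1 = 8$)
$B = 8$
$T = 4$ ($T = 8 - 4 = 4$)
$o{\left(M \right)} = 1$
$q{\left(O \right)} = 7 + 3 O$
$o{\left(T \right)} m{\left(12,-8 \right)} q{\left(2 \right)} = 1 \left(12 - 8\right) \left(7 + 3 \cdot 2\right) = 1 \cdot 4 \left(7 + 6\right) = 4 \cdot 13 = 52$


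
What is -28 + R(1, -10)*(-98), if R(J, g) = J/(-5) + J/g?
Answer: 7/5 ≈ 1.4000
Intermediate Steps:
R(J, g) = -J/5 + J/g (R(J, g) = J*(-1/5) + J/g = -J/5 + J/g)
-28 + R(1, -10)*(-98) = -28 + (-1/5*1 + 1/(-10))*(-98) = -28 + (-1/5 + 1*(-1/10))*(-98) = -28 + (-1/5 - 1/10)*(-98) = -28 - 3/10*(-98) = -28 + 147/5 = 7/5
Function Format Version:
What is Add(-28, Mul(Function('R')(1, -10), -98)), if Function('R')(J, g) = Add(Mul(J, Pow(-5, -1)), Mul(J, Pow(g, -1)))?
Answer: Rational(7, 5) ≈ 1.4000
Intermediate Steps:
Function('R')(J, g) = Add(Mul(Rational(-1, 5), J), Mul(J, Pow(g, -1))) (Function('R')(J, g) = Add(Mul(J, Rational(-1, 5)), Mul(J, Pow(g, -1))) = Add(Mul(Rational(-1, 5), J), Mul(J, Pow(g, -1))))
Add(-28, Mul(Function('R')(1, -10), -98)) = Add(-28, Mul(Add(Mul(Rational(-1, 5), 1), Mul(1, Pow(-10, -1))), -98)) = Add(-28, Mul(Add(Rational(-1, 5), Mul(1, Rational(-1, 10))), -98)) = Add(-28, Mul(Add(Rational(-1, 5), Rational(-1, 10)), -98)) = Add(-28, Mul(Rational(-3, 10), -98)) = Add(-28, Rational(147, 5)) = Rational(7, 5)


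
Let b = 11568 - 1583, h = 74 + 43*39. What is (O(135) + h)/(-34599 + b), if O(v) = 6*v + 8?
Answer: -2569/24614 ≈ -0.10437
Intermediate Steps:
O(v) = 8 + 6*v
h = 1751 (h = 74 + 1677 = 1751)
b = 9985
(O(135) + h)/(-34599 + b) = ((8 + 6*135) + 1751)/(-34599 + 9985) = ((8 + 810) + 1751)/(-24614) = (818 + 1751)*(-1/24614) = 2569*(-1/24614) = -2569/24614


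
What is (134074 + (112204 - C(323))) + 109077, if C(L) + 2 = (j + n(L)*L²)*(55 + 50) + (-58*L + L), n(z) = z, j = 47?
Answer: -3537949202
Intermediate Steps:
C(L) = 4933 - 57*L + 105*L³ (C(L) = -2 + ((47 + L*L²)*(55 + 50) + (-58*L + L)) = -2 + ((47 + L³)*105 - 57*L) = -2 + ((4935 + 105*L³) - 57*L) = -2 + (4935 - 57*L + 105*L³) = 4933 - 57*L + 105*L³)
(134074 + (112204 - C(323))) + 109077 = (134074 + (112204 - (4933 - 57*323 + 105*323³))) + 109077 = (134074 + (112204 - (4933 - 18411 + 105*33698267))) + 109077 = (134074 + (112204 - (4933 - 18411 + 3538318035))) + 109077 = (134074 + (112204 - 1*3538304557)) + 109077 = (134074 + (112204 - 3538304557)) + 109077 = (134074 - 3538192353) + 109077 = -3538058279 + 109077 = -3537949202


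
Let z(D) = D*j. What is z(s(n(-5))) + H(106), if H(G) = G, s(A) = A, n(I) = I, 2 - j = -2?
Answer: 86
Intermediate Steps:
j = 4 (j = 2 - 1*(-2) = 2 + 2 = 4)
z(D) = 4*D (z(D) = D*4 = 4*D)
z(s(n(-5))) + H(106) = 4*(-5) + 106 = -20 + 106 = 86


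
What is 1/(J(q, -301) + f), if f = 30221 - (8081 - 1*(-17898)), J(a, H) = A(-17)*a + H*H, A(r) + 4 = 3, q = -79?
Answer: 1/94922 ≈ 1.0535e-5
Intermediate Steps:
A(r) = -1 (A(r) = -4 + 3 = -1)
J(a, H) = H² - a (J(a, H) = -a + H*H = -a + H² = H² - a)
f = 4242 (f = 30221 - (8081 + 17898) = 30221 - 1*25979 = 30221 - 25979 = 4242)
1/(J(q, -301) + f) = 1/(((-301)² - 1*(-79)) + 4242) = 1/((90601 + 79) + 4242) = 1/(90680 + 4242) = 1/94922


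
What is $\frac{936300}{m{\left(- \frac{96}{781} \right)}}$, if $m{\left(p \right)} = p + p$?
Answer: $- \frac{60937525}{16} \approx -3.8086 \cdot 10^{6}$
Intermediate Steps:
$m{\left(p \right)} = 2 p$
$\frac{936300}{m{\left(- \frac{96}{781} \right)}} = \frac{936300}{2 \left(- \frac{96}{781}\right)} = \frac{936300}{- \frac{192}{781}} = 936300 \left(- \frac{781}{192}\right) = - \frac{60937525}{16}$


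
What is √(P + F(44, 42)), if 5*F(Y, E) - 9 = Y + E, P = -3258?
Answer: I*√3239 ≈ 56.912*I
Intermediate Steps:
F(Y, E) = 9/5 + E/5 + Y/5 (F(Y, E) = 9/5 + (Y + E)/5 = 9/5 + (E + Y)/5 = 9/5 + (E/5 + Y/5) = 9/5 + E/5 + Y/5)
√(P + F(44, 42)) = √(-3258 + (9/5 + (⅕)*42 + (⅕)*44)) = √(-3258 + (9/5 + 42/5 + 44/5)) = √(-3258 + 19) = √(-3239) = I*√3239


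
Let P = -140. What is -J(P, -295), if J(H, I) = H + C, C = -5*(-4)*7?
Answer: 0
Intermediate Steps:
C = 140 (C = 20*7 = 140)
J(H, I) = 140 + H (J(H, I) = H + 140 = 140 + H)
-J(P, -295) = -(140 - 140) = -1*0 = 0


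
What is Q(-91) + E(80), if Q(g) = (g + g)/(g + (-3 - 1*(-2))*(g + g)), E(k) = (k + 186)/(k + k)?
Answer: -27/80 ≈ -0.33750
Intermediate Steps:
E(k) = (186 + k)/(2*k) (E(k) = (186 + k)/((2*k)) = (186 + k)*(1/(2*k)) = (186 + k)/(2*k))
Q(g) = -2 (Q(g) = (2*g)/(g + (-3 + 2)*(2*g)) = (2*g)/(g - 2*g) = (2*g)/((-g)) = (2*g)*(-1/g) = -2)
Q(-91) + E(80) = -2 + (½)*(186 + 80)/80 = -2 + (½)*(1/80)*266 = -2 + 133/80 = -27/80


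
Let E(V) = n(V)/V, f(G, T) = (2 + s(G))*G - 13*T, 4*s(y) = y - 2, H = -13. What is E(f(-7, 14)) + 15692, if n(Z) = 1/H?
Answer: 147081120/9373 ≈ 15692.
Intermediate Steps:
s(y) = -1/2 + y/4 (s(y) = (y - 2)/4 = (-2 + y)/4 = -1/2 + y/4)
n(Z) = -1/13 (n(Z) = 1/(-13) = -1/13)
f(G, T) = -13*T + G*(3/2 + G/4) (f(G, T) = (2 + (-1/2 + G/4))*G - 13*T = (3/2 + G/4)*G - 13*T = G*(3/2 + G/4) - 13*T = -13*T + G*(3/2 + G/4))
E(V) = -1/(13*V)
E(f(-7, 14)) + 15692 = -1/(13*(-13*14 + (1/4)*(-7)**2 + (3/2)*(-7))) + 15692 = -1/(13*(-182 + (1/4)*49 - 21/2)) + 15692 = -1/(13*(-182 + 49/4 - 21/2)) + 15692 = -1/(13*(-721/4)) + 15692 = -1/13*(-4/721) + 15692 = 4/9373 + 15692 = 147081120/9373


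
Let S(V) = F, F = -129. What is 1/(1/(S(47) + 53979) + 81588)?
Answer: 53850/4393513801 ≈ 1.2257e-5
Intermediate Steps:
S(V) = -129
1/(1/(S(47) + 53979) + 81588) = 1/(1/(-129 + 53979) + 81588) = 1/(1/53850 + 81588) = 1/(4393513801/53850) = 53850/4393513801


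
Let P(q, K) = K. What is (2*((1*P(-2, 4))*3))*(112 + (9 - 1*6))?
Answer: 2760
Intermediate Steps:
(2*((1*P(-2, 4))*3))*(112 + (9 - 1*6)) = (2*((1*4)*3))*(112 + (9 - 1*6)) = (2*(4*3))*(112 + (9 - 6)) = (2*12)*(112 + 3) = 24*115 = 2760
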